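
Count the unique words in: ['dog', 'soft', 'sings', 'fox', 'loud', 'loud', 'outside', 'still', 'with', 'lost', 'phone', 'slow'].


Listing all tokens and tracking unique types:
  Token 1: 'dog' -> NEW (unique so far: 1)
  Token 2: 'soft' -> NEW (unique so far: 2)
  Token 3: 'sings' -> NEW (unique so far: 3)
  Token 4: 'fox' -> NEW (unique so far: 4)
  Token 5: 'loud' -> NEW (unique so far: 5)
  Token 6: 'loud' -> duplicate (unique so far: 5)
  Token 7: 'outside' -> NEW (unique so far: 6)
  Token 8: 'still' -> NEW (unique so far: 7)
  Token 9: 'with' -> NEW (unique so far: 8)
  Token 10: 'lost' -> NEW (unique so far: 9)
  Token 11: 'phone' -> NEW (unique so far: 10)
  Token 12: 'slow' -> NEW (unique so far: 11)
Unique types: ('dog', 'fox', 'lost', 'loud', 'outside', 'phone', 'sings', 'slow', 'soft', 'still', 'with')
Vocabulary size: 11

11


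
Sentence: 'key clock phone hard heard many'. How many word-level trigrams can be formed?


Word trigrams from [6] words:
  Trigram 1: (key clock phone)
  Trigram 2: (clock phone hard)
  Trigram 3: (phone hard heard)
  Trigram 4: (hard heard many)
Total word trigrams: 6 - 2 = 4

4


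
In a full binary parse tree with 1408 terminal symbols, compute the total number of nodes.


Leaf nodes (terminals): 1408
Internal nodes = n - 1 = 1408 - 1 = 1407
Total = leaves + internal = 1408 + 1407 = 2815

2815


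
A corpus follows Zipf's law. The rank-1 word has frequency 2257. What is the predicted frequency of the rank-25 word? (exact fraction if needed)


Zipf's law: freq(rank) = f1 / rank
f1 = 2257, rank = 25
freq = 2257 / 25
GCD(2257, 25) = 1
Simplified: 2257/25

2257/25


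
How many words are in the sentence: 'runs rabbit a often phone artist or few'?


Counting words by splitting on spaces:
  Word 1: 'runs'
  Word 2: 'rabbit'
  Word 3: 'a'
  Word 4: 'often'
  Word 5: 'phone'
  Word 6: 'artist'
  Word 7: 'or'
  Word 8: 'few'
Total words: 8

8


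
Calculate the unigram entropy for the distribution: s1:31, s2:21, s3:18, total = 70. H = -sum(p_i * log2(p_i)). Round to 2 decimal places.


Computing entropy H = -sum(p_i * log2(p_i)):
  s1: p = 31/70 = 0.4429, -p*log2(p) = 0.5204
  s2: p = 21/70 = 0.3000, -p*log2(p) = 0.5211
  s3: p = 18/70 = 0.2571, -p*log2(p) = 0.5038
H = sum of terms = 1.5453
Rounded to 2 decimals: 1.55

1.55


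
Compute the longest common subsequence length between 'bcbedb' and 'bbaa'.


DP table for LCS of 'bcbedb' and 'bbaa':
       b  b  a  a
    0  0  0  0  0
  b 0  1  1  1  1
  c 0  1  1  1  1
  b 0  1  2  2  2
  e 0  1  2  2  2
  d 0  1  2  2  2
  b 0  1  2  2  2
LCS: 'bb'
LCS length = 2

2


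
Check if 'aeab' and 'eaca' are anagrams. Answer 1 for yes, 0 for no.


Sort characters of 'aeab': 'aabe'
Sort characters of 'eaca': 'aace'
Sorted forms differ -> they are NOT anagrams
Result: 0

0


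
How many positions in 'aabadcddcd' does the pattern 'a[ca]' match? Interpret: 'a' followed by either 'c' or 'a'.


Pattern: a[ca] means 'a' followed by either 'c' or 'a'.
Scanning 'aabadcddcd' position-by-position:
  Pos 0: window 'aa' -> MATCH
  Pos 1: window 'ab' -> no
  Pos 2: window 'ba' -> no
  Pos 3: window 'ad' -> no
  Pos 4: window 'dc' -> no
  Pos 5: window 'cd' -> no
  Pos 6: window 'dd' -> no
  Pos 7: window 'dc' -> no
  Pos 8: window 'cd' -> no
  Pos 9: window 'd' -> no
Total matches: 1

1


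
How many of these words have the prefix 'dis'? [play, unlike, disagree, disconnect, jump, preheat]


Checking each word for prefix 'dis':
  'play' -> no (count: 0)
  'unlike' -> no (count: 0)
  'disagree' -> YES, starts with 'dis' (count: 1)
  'disconnect' -> YES, starts with 'dis' (count: 2)
  'jump' -> no (count: 2)
  'preheat' -> no (count: 2)
Total with prefix 'dis': 2

2


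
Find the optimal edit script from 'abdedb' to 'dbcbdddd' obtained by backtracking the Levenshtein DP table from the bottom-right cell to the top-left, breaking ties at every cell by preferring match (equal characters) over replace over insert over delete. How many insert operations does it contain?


Edit distance = 5. Backtracking from cell (6, 8) with preference match > replace > insert > delete,
then listing the resulting alignment 'abdedb' -> 'dbcbdddd' left to right:
  Step 1: insert 'd' [insertion #1]
  Step 2: insert 'b' [insertion #2]
  Step 3: replace a->c
  Step 4: keep 'b'
  Step 5: keep 'd'
  Step 6: replace e->d
  Step 7: keep 'd'
  Step 8: replace b->d
Total insertions: 2

2


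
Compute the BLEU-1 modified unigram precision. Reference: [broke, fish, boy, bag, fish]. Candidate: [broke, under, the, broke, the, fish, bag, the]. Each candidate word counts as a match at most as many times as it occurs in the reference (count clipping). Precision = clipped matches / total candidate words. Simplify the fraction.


Reference word counts: {'bag': 1, 'boy': 1, 'broke': 1, 'fish': 2}
Checking each candidate word (with clipping):
  'broke' -> in reference (ref count 1, used 1/1) -> match (matches: 1)
  'under' -> not in reference -> no match (matches: 1)
  'the' -> not in reference -> no match (matches: 1)
  'broke' -> ref count 1 already used up (1/1) -> clipped, no match (matches: 1)
  'the' -> not in reference -> no match (matches: 1)
  'fish' -> in reference (ref count 2, used 1/2) -> match (matches: 2)
  'bag' -> in reference (ref count 1, used 1/1) -> match (matches: 3)
  'the' -> not in reference -> no match (matches: 3)
Clipped matches: 3, Candidate length: 8
Precision = 3/8

3/8


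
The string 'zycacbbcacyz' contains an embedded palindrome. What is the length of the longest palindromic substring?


Scanning 'zycacbbcacyz' for palindromic substrings.
Substring at positions 0-11: 'zycacbbcacyz'.
Check: reverse('zycacbbcacyz') = 'zycacbbcacyz' -> palindrome confirmed.
No longer palindromic substring exists; longest length = 12

12


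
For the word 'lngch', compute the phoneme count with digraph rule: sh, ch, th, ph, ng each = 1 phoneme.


Parsing 'lngch' greedily, digraphs first:
  'l' -> consonant phoneme (phonemes so far: 1)
  'ng' -> digraph (1 consonant phoneme) (phonemes so far: 2)
  'ch' -> digraph (1 consonant phoneme) (phonemes so far: 3)
Total phonemes: 3

3


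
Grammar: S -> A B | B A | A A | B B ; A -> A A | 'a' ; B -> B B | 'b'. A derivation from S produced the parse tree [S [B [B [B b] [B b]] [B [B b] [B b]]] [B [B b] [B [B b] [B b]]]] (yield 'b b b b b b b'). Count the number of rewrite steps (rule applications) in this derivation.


Every bracketed nonterminal node [X ...] in the tree is produced by exactly one rule application.
Reading the tree off as a leftmost derivation:
  Step 1: S  =>  B B   (applied S -> B B)
  Step 2: B B  =>  B B B   (applied B -> B B)
  Step 3: B B B  =>  B B B B   (applied B -> B B)
  Step 4: B B B B  =>  b B B B   (applied B -> b)
  Step 5: b B B B  =>  b b B B   (applied B -> b)
  Step 6: b b B B  =>  b b B B B   (applied B -> B B)
  Step 7: b b B B B  =>  b b b B B   (applied B -> b)
  Step 8: b b b B B  =>  b b b b B   (applied B -> b)
  Step 9: b b b b B  =>  b b b b B B   (applied B -> B B)
  Step 10: b b b b B B  =>  b b b b b B   (applied B -> b)
  Step 11: b b b b b B  =>  b b b b b B B   (applied B -> B B)
  Step 12: b b b b b B B  =>  b b b b b b B   (applied B -> b)
  Step 13: b b b b b b B  =>  b b b b b b b   (applied B -> b)
Final yield: b b b b b b b
Total rewrite steps: 13

13


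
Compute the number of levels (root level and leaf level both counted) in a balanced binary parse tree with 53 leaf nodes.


In a balanced binary tree with n leaves the deepest leaf is ceil(log2(n)) edges below the root,
so counting node levels inclusive of root and leaves gives ceil(log2(n)) + 1 levels.
log2(53) = 5.7279
ceil(5.7279) = 6
levels = 6 + 1 = 7

7


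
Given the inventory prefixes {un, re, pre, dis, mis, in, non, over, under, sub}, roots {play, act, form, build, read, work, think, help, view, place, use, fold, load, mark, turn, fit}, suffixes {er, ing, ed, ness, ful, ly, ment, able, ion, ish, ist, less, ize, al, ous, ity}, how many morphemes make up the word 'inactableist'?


Segmenting 'inactableist' against the inventory:
  'in' -> prefix (morpheme 1)
  'act' -> root (morpheme 2)
  'able' -> suffix (morpheme 3)
  'ist' -> suffix (morpheme 4)
Total morphemes: 4

4


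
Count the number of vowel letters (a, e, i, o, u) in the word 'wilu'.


Scanning each character of 'wilu':
  Position 1: 'w' -> consonant (running count: 0)
  Position 2: 'i' -> vowel (running count: 1)
  Position 3: 'l' -> consonant (running count: 1)
  Position 4: 'u' -> vowel (running count: 2)
Total vowels: 2

2


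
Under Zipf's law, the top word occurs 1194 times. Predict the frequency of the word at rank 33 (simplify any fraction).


Zipf's law: freq(rank) = f1 / rank
f1 = 1194, rank = 33
freq = 1194 / 33
GCD(1194, 33) = 3
Simplified: 398/11

398/11


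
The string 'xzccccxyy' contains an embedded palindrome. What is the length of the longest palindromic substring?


Scanning 'xzccccxyy' for palindromic substrings.
Substring at positions 2-5: 'cccc'.
Check: reverse('cccc') = 'cccc' -> palindrome confirmed.
Neighbouring characters ('z' / 'x') break symmetry, so it cannot extend further.
No longer palindromic substring exists; longest length = 4

4


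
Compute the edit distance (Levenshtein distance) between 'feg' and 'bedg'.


Building DP table for s1='feg' (len 3) and s2='bedg' (len 4):
       b  e  d  g
    0  1  2  3  4
  f 1  1  2  3  4
  e 2  2  1  2  3
  g 3  3  2  2  2
Edit distance = dp[3][4] = 2

2


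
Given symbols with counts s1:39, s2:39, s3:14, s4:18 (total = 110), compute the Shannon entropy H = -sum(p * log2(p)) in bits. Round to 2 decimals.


Computing entropy H = -sum(p_i * log2(p_i)):
  s1: p = 39/110 = 0.3545, -p*log2(p) = 0.5304
  s2: p = 39/110 = 0.3545, -p*log2(p) = 0.5304
  s3: p = 14/110 = 0.1273, -p*log2(p) = 0.3785
  s4: p = 18/110 = 0.1636, -p*log2(p) = 0.4273
H = sum of terms = 1.8666
Rounded to 2 decimals: 1.87

1.87


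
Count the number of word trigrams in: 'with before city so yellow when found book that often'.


Word trigrams from [10] words:
  Trigram 1: (with before city)
  Trigram 2: (before city so)
  Trigram 3: (city so yellow)
  Trigram 4: (so yellow when)
  Trigram 5: (yellow when found)
  Trigram 6: (when found book)
  Trigram 7: (found book that)
  Trigram 8: (book that often)
Total word trigrams: 10 - 2 = 8

8


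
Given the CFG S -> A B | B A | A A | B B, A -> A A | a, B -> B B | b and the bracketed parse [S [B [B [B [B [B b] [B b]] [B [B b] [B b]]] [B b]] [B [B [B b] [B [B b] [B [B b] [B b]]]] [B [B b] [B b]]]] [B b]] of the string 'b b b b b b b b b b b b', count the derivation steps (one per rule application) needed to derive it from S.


Every bracketed nonterminal node [X ...] in the tree is produced by exactly one rule application.
Reading the tree off as a leftmost derivation:
  Step 1: S  =>  B B   (applied S -> B B)
  Step 2: B B  =>  B B B   (applied B -> B B)
  Step 3: B B B  =>  B B B B   (applied B -> B B)
  Step 4: B B B B  =>  B B B B B   (applied B -> B B)
  Step 5: B B B B B  =>  B B B B B B   (applied B -> B B)
  Step 6: B B B B B B  =>  b B B B B B   (applied B -> b)
  Step 7: b B B B B B  =>  b b B B B B   (applied B -> b)
  Step 8: b b B B B B  =>  b b B B B B B   (applied B -> B B)
  Step 9: b b B B B B B  =>  b b b B B B B   (applied B -> b)
  Step 10: b b b B B B B  =>  b b b b B B B   (applied B -> b)
  Step 11: b b b b B B B  =>  b b b b b B B   (applied B -> b)
  Step 12: b b b b b B B  =>  b b b b b B B B   (applied B -> B B)
  Step 13: b b b b b B B B  =>  b b b b b B B B B   (applied B -> B B)
  Step 14: b b b b b B B B B  =>  b b b b b b B B B   (applied B -> b)
  Step 15: b b b b b b B B B  =>  b b b b b b B B B B   (applied B -> B B)
  Step 16: b b b b b b B B B B  =>  b b b b b b b B B B   (applied B -> b)
  Step 17: b b b b b b b B B B  =>  b b b b b b b B B B B   (applied B -> B B)
  Step 18: b b b b b b b B B B B  =>  b b b b b b b b B B B   (applied B -> b)
  Step 19: b b b b b b b b B B B  =>  b b b b b b b b b B B   (applied B -> b)
  Step 20: b b b b b b b b b B B  =>  b b b b b b b b b B B B   (applied B -> B B)
  Step 21: b b b b b b b b b B B B  =>  b b b b b b b b b b B B   (applied B -> b)
  Step 22: b b b b b b b b b b B B  =>  b b b b b b b b b b b B   (applied B -> b)
  Step 23: b b b b b b b b b b b B  =>  b b b b b b b b b b b b   (applied B -> b)
Final yield: b b b b b b b b b b b b
Total rewrite steps: 23

23


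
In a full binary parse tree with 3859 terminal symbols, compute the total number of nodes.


Leaf nodes (terminals): 3859
Internal nodes = n - 1 = 3859 - 1 = 3858
Total = leaves + internal = 3859 + 3858 = 7717

7717


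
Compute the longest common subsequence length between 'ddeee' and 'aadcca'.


DP table for LCS of 'ddeee' and 'aadcca':
       a  a  d  c  c  a
    0  0  0  0  0  0  0
  d 0  0  0  1  1  1  1
  d 0  0  0  1  1  1  1
  e 0  0  0  1  1  1  1
  e 0  0  0  1  1  1  1
  e 0  0  0  1  1  1  1
LCS: 'd'
LCS length = 1

1


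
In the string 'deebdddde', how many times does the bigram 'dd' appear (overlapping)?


Scanning 'deebdddde' for bigram 'dd':
  Position 0: 'de' -> no
  Position 1: 'ee' -> no
  Position 2: 'eb' -> no
  Position 3: 'bd' -> no
  Position 4: 'dd' -> MATCH
  Position 5: 'dd' -> MATCH
  Position 6: 'dd' -> MATCH
  Position 7: 'de' -> no
Total matches: 3

3


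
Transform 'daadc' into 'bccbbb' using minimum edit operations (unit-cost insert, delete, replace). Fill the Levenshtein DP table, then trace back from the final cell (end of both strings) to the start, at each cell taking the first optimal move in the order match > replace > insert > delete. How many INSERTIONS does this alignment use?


Edit distance = 6. Backtracking from cell (5, 6) with preference match > replace > insert > delete,
then listing the resulting alignment 'daadc' -> 'bccbbb' left to right:
  Step 1: insert 'b' [insertion #1]
  Step 2: replace d->c
  Step 3: replace a->c
  Step 4: replace a->b
  Step 5: replace d->b
  Step 6: replace c->b
Total insertions: 1

1


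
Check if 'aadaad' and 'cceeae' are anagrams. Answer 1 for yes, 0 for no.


Sort characters of 'aadaad': 'aaaadd'
Sort characters of 'cceeae': 'acceee'
Sorted forms differ -> they are NOT anagrams
Result: 0

0


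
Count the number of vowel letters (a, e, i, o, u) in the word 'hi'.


Scanning each character of 'hi':
  Position 1: 'h' -> consonant (running count: 0)
  Position 2: 'i' -> vowel (running count: 1)
Total vowels: 1

1


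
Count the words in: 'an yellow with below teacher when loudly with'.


Counting words by splitting on spaces:
  Word 1: 'an'
  Word 2: 'yellow'
  Word 3: 'with'
  Word 4: 'below'
  Word 5: 'teacher'
  Word 6: 'when'
  Word 7: 'loudly'
  Word 8: 'with'
Total words: 8

8


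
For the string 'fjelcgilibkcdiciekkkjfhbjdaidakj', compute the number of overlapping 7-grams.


String 'fjelcgilibkcdiciekkkjfhbjdaidakj' has length L = 32.
Number of overlapping n-grams = L - n + 1
Substituting: 32 - 7 + 1 = 26

26


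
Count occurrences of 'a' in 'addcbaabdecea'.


Scanning 'addcbaabdecea' for 'a':
  Position 0: 'a' -> MATCH (count: 1)
  Position 5: 'a' -> MATCH (count: 2)
  Position 6: 'a' -> MATCH (count: 3)
  Position 12: 'a' -> MATCH (count: 4)
Total occurrences of 'a': 4

4


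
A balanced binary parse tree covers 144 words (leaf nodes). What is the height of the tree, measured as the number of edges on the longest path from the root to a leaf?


In a balanced binary tree with n leaves the deepest leaf is ceil(log2(n)) edges below the root.
log2(144) = 7.1699
ceil(7.1699) = 8
height (edges) = 8

8


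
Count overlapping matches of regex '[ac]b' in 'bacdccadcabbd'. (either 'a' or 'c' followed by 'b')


Pattern: [ac]b means either 'a' or 'c' followed by 'b'.
Scanning 'bacdccadcabbd' position-by-position:
  Pos 0: window 'ba' -> no
  Pos 1: window 'ac' -> no
  Pos 2: window 'cd' -> no
  Pos 3: window 'dc' -> no
  Pos 4: window 'cc' -> no
  Pos 5: window 'ca' -> no
  Pos 6: window 'ad' -> no
  Pos 7: window 'dc' -> no
  Pos 8: window 'ca' -> no
  Pos 9: window 'ab' -> MATCH
  Pos 10: window 'bb' -> no
  Pos 11: window 'bd' -> no
  Pos 12: window 'd' -> no
Total matches: 1

1


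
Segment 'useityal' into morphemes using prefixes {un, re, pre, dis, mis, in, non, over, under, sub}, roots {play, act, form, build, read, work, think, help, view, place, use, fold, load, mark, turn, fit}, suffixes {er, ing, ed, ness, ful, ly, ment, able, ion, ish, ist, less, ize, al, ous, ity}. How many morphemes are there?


Segmenting 'useityal' against the inventory:
  'use' -> root (morpheme 1)
  'ity' -> suffix (morpheme 2)
  'al' -> suffix (morpheme 3)
Total morphemes: 3

3


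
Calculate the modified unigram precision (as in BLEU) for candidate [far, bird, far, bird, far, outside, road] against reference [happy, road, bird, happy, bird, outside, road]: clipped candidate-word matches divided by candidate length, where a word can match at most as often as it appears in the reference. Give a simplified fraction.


Reference word counts: {'bird': 2, 'happy': 2, 'outside': 1, 'road': 2}
Checking each candidate word (with clipping):
  'far' -> not in reference -> no match (matches: 0)
  'bird' -> in reference (ref count 2, used 1/2) -> match (matches: 1)
  'far' -> not in reference -> no match (matches: 1)
  'bird' -> in reference (ref count 2, used 2/2) -> match (matches: 2)
  'far' -> not in reference -> no match (matches: 2)
  'outside' -> in reference (ref count 1, used 1/1) -> match (matches: 3)
  'road' -> in reference (ref count 2, used 1/2) -> match (matches: 4)
Clipped matches: 4, Candidate length: 7
Precision = 4/7

4/7


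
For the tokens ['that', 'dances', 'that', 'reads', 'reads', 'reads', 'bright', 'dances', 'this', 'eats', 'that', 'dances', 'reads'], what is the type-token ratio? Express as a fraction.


Tokens: 13
Unique types: ('bright', 'dances', 'eats', 'reads', 'that', 'this') = 6
TTR = 6/13
Already in lowest terms.

6/13


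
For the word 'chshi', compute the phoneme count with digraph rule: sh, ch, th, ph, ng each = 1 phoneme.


Parsing 'chshi' greedily, digraphs first:
  'ch' -> digraph (1 consonant phoneme) (phonemes so far: 1)
  'sh' -> digraph (1 consonant phoneme) (phonemes so far: 2)
  'i' -> vowel phoneme (phonemes so far: 3)
Total phonemes: 3

3


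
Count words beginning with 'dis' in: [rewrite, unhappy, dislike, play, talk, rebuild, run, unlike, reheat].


Checking each word for prefix 'dis':
  'rewrite' -> no (count: 0)
  'unhappy' -> no (count: 0)
  'dislike' -> YES, starts with 'dis' (count: 1)
  'play' -> no (count: 1)
  'talk' -> no (count: 1)
  'rebuild' -> no (count: 1)
  'run' -> no (count: 1)
  'unlike' -> no (count: 1)
  'reheat' -> no (count: 1)
Total with prefix 'dis': 1

1


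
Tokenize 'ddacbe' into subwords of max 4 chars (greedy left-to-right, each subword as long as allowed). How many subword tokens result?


'ddacbe' has 6 characters.
Chunking with max size 4:
  Chunk 1: 'ddac' (positions 0-3)
  Chunk 2: 'be' (positions 4-5)
Total chunks: ceil(6 / 4) = 2

2


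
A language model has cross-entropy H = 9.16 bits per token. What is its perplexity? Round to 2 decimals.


Perplexity formula: PP = 2^H
H = 9.16
PP = 2^9.16
Decompose: 2^9.16 = 2^9 * 2^0.16
2^9 = 512, 2^0.16 ~ 1.1172871
PP ~ 512 * 1.1172871 = 572.0509952
Rounded to 2 decimals: 572.05

572.05


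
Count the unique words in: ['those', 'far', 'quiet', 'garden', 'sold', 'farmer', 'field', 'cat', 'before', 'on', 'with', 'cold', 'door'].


Listing all tokens and tracking unique types:
  Token 1: 'those' -> NEW (unique so far: 1)
  Token 2: 'far' -> NEW (unique so far: 2)
  Token 3: 'quiet' -> NEW (unique so far: 3)
  Token 4: 'garden' -> NEW (unique so far: 4)
  Token 5: 'sold' -> NEW (unique so far: 5)
  Token 6: 'farmer' -> NEW (unique so far: 6)
  Token 7: 'field' -> NEW (unique so far: 7)
  Token 8: 'cat' -> NEW (unique so far: 8)
  Token 9: 'before' -> NEW (unique so far: 9)
  Token 10: 'on' -> NEW (unique so far: 10)
  Token 11: 'with' -> NEW (unique so far: 11)
  Token 12: 'cold' -> NEW (unique so far: 12)
  Token 13: 'door' -> NEW (unique so far: 13)
Unique types: ('before', 'cat', 'cold', 'door', 'far', 'farmer', 'field', 'garden', 'on', 'quiet', 'sold', 'those', 'with')
Vocabulary size: 13

13


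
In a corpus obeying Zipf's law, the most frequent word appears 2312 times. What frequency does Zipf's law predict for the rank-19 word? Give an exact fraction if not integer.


Zipf's law: freq(rank) = f1 / rank
f1 = 2312, rank = 19
freq = 2312 / 19
GCD(2312, 19) = 1
Simplified: 2312/19

2312/19


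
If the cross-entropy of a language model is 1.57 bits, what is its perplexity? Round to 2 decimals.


Perplexity formula: PP = 2^H
H = 1.57
PP = 2^1.57
Decompose: 2^1.57 = 2^1 * 2^0.57
2^1 = 2, 2^0.57 ~ 1.4845236
PP ~ 2 * 1.4845236 = 2.9690472
Rounded to 2 decimals: 2.97

2.97


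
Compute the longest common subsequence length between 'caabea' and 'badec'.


DP table for LCS of 'caabea' and 'badec':
       b  a  d  e  c
    0  0  0  0  0  0
  c 0  0  0  0  0  1
  a 0  0  1  1  1  1
  a 0  0  1  1  1  1
  b 0  1  1  1  1  1
  e 0  1  1  1  2  2
  a 0  1  2  2  2  2
LCS: 'ae'
LCS length = 2

2


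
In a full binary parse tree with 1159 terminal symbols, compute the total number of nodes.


Leaf nodes (terminals): 1159
Internal nodes = n - 1 = 1159 - 1 = 1158
Total = leaves + internal = 1159 + 1158 = 2317

2317


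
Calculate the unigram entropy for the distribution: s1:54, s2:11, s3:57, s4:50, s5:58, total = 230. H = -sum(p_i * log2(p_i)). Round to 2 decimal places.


Computing entropy H = -sum(p_i * log2(p_i)):
  s1: p = 54/230 = 0.2348, -p*log2(p) = 0.4908
  s2: p = 11/230 = 0.0478, -p*log2(p) = 0.2098
  s3: p = 57/230 = 0.2478, -p*log2(p) = 0.4988
  s4: p = 50/230 = 0.2174, -p*log2(p) = 0.4786
  s5: p = 58/230 = 0.2522, -p*log2(p) = 0.5012
H = sum of terms = 2.1792
Rounded to 2 decimals: 2.18

2.18


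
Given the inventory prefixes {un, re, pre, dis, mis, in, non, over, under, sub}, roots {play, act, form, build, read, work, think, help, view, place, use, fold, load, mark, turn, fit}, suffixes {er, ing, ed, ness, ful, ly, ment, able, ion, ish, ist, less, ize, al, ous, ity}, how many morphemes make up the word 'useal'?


Segmenting 'useal' against the inventory:
  'use' -> root (morpheme 1)
  'al' -> suffix (morpheme 2)
Total morphemes: 2

2


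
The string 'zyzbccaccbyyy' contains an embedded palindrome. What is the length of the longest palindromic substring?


Scanning 'zyzbccaccbyyy' for palindromic substrings.
Substring at positions 3-9: 'bccaccb'.
Check: reverse('bccaccb') = 'bccaccb' -> palindrome confirmed.
Neighbouring characters ('z' / 'y') break symmetry, so it cannot extend further.
No longer palindromic substring exists; longest length = 7

7


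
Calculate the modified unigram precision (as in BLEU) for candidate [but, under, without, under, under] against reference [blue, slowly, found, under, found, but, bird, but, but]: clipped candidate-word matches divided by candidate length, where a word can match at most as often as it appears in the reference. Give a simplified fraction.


Reference word counts: {'bird': 1, 'blue': 1, 'but': 3, 'found': 2, 'slowly': 1, 'under': 1}
Checking each candidate word (with clipping):
  'but' -> in reference (ref count 3, used 1/3) -> match (matches: 1)
  'under' -> in reference (ref count 1, used 1/1) -> match (matches: 2)
  'without' -> not in reference -> no match (matches: 2)
  'under' -> ref count 1 already used up (1/1) -> clipped, no match (matches: 2)
  'under' -> ref count 1 already used up (1/1) -> clipped, no match (matches: 2)
Clipped matches: 2, Candidate length: 5
Precision = 2/5

2/5


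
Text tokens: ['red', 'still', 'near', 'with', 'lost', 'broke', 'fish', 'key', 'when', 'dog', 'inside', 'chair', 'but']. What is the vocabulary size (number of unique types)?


Listing all tokens and tracking unique types:
  Token 1: 'red' -> NEW (unique so far: 1)
  Token 2: 'still' -> NEW (unique so far: 2)
  Token 3: 'near' -> NEW (unique so far: 3)
  Token 4: 'with' -> NEW (unique so far: 4)
  Token 5: 'lost' -> NEW (unique so far: 5)
  Token 6: 'broke' -> NEW (unique so far: 6)
  Token 7: 'fish' -> NEW (unique so far: 7)
  Token 8: 'key' -> NEW (unique so far: 8)
  Token 9: 'when' -> NEW (unique so far: 9)
  Token 10: 'dog' -> NEW (unique so far: 10)
  Token 11: 'inside' -> NEW (unique so far: 11)
  Token 12: 'chair' -> NEW (unique so far: 12)
  Token 13: 'but' -> NEW (unique so far: 13)
Unique types: ('broke', 'but', 'chair', 'dog', 'fish', 'inside', 'key', 'lost', 'near', 'red', 'still', 'when', 'with')
Vocabulary size: 13

13


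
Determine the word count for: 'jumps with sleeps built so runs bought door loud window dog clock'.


Counting words by splitting on spaces:
  Word 1: 'jumps'
  Word 2: 'with'
  Word 3: 'sleeps'
  Word 4: 'built'
  Word 5: 'so'
  Word 6: 'runs'
  Word 7: 'bought'
  Word 8: 'door'
  Word 9: 'loud'
  Word 10: 'window'
  Word 11: 'dog'
  Word 12: 'clock'
Total words: 12

12


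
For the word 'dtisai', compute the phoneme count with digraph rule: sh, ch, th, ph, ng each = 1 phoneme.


Parsing 'dtisai' greedily, digraphs first:
  'd' -> consonant phoneme (phonemes so far: 1)
  't' -> consonant phoneme (phonemes so far: 2)
  'i' -> vowel phoneme (phonemes so far: 3)
  's' -> consonant phoneme (phonemes so far: 4)
  'a' -> vowel phoneme (phonemes so far: 5)
  'i' -> vowel phoneme (phonemes so far: 6)
Total phonemes: 6

6


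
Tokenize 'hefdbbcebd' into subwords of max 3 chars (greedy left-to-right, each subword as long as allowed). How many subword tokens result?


'hefdbbcebd' has 10 characters.
Chunking with max size 3:
  Chunk 1: 'hef' (positions 0-2)
  Chunk 2: 'dbb' (positions 3-5)
  Chunk 3: 'ceb' (positions 6-8)
  Chunk 4: 'd' (positions 9-9)
Total chunks: ceil(10 / 3) = 4

4


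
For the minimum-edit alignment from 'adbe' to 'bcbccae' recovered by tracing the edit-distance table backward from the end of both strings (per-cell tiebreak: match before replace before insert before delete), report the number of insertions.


Edit distance = 5. Backtracking from cell (4, 7) with preference match > replace > insert > delete,
then listing the resulting alignment 'adbe' -> 'bcbccae' left to right:
  Step 1: replace a->b
  Step 2: replace d->c
  Step 3: keep 'b'
  Step 4: insert 'c' [insertion #1]
  Step 5: insert 'c' [insertion #2]
  Step 6: insert 'a' [insertion #3]
  Step 7: keep 'e'
Total insertions: 3

3


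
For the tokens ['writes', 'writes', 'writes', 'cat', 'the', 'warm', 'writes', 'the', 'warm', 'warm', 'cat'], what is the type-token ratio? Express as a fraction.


Tokens: 11
Unique types: ('cat', 'the', 'warm', 'writes') = 4
TTR = 4/11
Already in lowest terms.

4/11


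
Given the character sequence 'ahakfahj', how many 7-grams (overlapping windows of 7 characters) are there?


String 'ahakfahj' has length L = 8.
Number of overlapping n-grams = L - n + 1
Substituting: 8 - 7 + 1 = 2

2


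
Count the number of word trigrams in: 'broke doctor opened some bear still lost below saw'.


Word trigrams from [9] words:
  Trigram 1: (broke doctor opened)
  Trigram 2: (doctor opened some)
  Trigram 3: (opened some bear)
  Trigram 4: (some bear still)
  Trigram 5: (bear still lost)
  Trigram 6: (still lost below)
  Trigram 7: (lost below saw)
Total word trigrams: 9 - 2 = 7

7


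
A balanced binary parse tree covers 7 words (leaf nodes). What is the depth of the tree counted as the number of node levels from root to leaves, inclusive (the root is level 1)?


In a balanced binary tree with n leaves the deepest leaf is ceil(log2(n)) edges below the root,
so counting node levels inclusive of root and leaves gives ceil(log2(n)) + 1 levels.
log2(7) = 2.8074
ceil(2.8074) = 3
levels = 3 + 1 = 4

4


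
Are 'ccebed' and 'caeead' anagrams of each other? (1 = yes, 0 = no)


Sort characters of 'ccebed': 'bccdee'
Sort characters of 'caeead': 'aacdee'
Sorted forms differ -> they are NOT anagrams
Result: 0

0


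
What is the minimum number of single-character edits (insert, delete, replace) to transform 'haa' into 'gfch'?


Building DP table for s1='haa' (len 3) and s2='gfch' (len 4):
       g  f  c  h
    0  1  2  3  4
  h 1  1  2  3  3
  a 2  2  2  3  4
  a 3  3  3  3  4
Edit distance = dp[3][4] = 4

4


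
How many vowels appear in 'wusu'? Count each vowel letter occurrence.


Scanning each character of 'wusu':
  Position 1: 'w' -> consonant (running count: 0)
  Position 2: 'u' -> vowel (running count: 1)
  Position 3: 's' -> consonant (running count: 1)
  Position 4: 'u' -> vowel (running count: 2)
Total vowels: 2

2


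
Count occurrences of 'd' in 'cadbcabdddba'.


Scanning 'cadbcabdddba' for 'd':
  Position 2: 'd' -> MATCH (count: 1)
  Position 7: 'd' -> MATCH (count: 2)
  Position 8: 'd' -> MATCH (count: 3)
  Position 9: 'd' -> MATCH (count: 4)
Total occurrences of 'd': 4

4


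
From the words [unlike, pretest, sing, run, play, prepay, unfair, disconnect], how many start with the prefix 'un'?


Checking each word for prefix 'un':
  'unlike' -> YES, starts with 'un' (count: 1)
  'pretest' -> no (count: 1)
  'sing' -> no (count: 1)
  'run' -> no (count: 1)
  'play' -> no (count: 1)
  'prepay' -> no (count: 1)
  'unfair' -> YES, starts with 'un' (count: 2)
  'disconnect' -> no (count: 2)
Total with prefix 'un': 2

2


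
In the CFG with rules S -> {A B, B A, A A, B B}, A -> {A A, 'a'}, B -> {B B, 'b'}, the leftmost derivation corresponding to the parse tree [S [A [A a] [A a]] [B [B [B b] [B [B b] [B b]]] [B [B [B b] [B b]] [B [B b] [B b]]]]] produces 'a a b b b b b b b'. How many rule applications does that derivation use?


Every bracketed nonterminal node [X ...] in the tree is produced by exactly one rule application.
Reading the tree off as a leftmost derivation:
  Step 1: S  =>  A B   (applied S -> A B)
  Step 2: A B  =>  A A B   (applied A -> A A)
  Step 3: A A B  =>  a A B   (applied A -> a)
  Step 4: a A B  =>  a a B   (applied A -> a)
  Step 5: a a B  =>  a a B B   (applied B -> B B)
  Step 6: a a B B  =>  a a B B B   (applied B -> B B)
  Step 7: a a B B B  =>  a a b B B   (applied B -> b)
  Step 8: a a b B B  =>  a a b B B B   (applied B -> B B)
  Step 9: a a b B B B  =>  a a b b B B   (applied B -> b)
  Step 10: a a b b B B  =>  a a b b b B   (applied B -> b)
  Step 11: a a b b b B  =>  a a b b b B B   (applied B -> B B)
  Step 12: a a b b b B B  =>  a a b b b B B B   (applied B -> B B)
  Step 13: a a b b b B B B  =>  a a b b b b B B   (applied B -> b)
  Step 14: a a b b b b B B  =>  a a b b b b b B   (applied B -> b)
  Step 15: a a b b b b b B  =>  a a b b b b b B B   (applied B -> B B)
  Step 16: a a b b b b b B B  =>  a a b b b b b b B   (applied B -> b)
  Step 17: a a b b b b b b B  =>  a a b b b b b b b   (applied B -> b)
Final yield: a a b b b b b b b
Total rewrite steps: 17

17


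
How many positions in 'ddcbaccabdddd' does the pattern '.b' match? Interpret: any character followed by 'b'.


Pattern: .b means any character followed by 'b'.
Scanning 'ddcbaccabdddd' position-by-position:
  Pos 0: window 'dd' -> no
  Pos 1: window 'dc' -> no
  Pos 2: window 'cb' -> MATCH
  Pos 3: window 'ba' -> no
  Pos 4: window 'ac' -> no
  Pos 5: window 'cc' -> no
  Pos 6: window 'ca' -> no
  Pos 7: window 'ab' -> MATCH
  Pos 8: window 'bd' -> no
  Pos 9: window 'dd' -> no
  Pos 10: window 'dd' -> no
  Pos 11: window 'dd' -> no
  Pos 12: window 'd' -> no
Total matches: 2

2


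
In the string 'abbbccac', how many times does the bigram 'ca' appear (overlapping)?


Scanning 'abbbccac' for bigram 'ca':
  Position 0: 'ab' -> no
  Position 1: 'bb' -> no
  Position 2: 'bb' -> no
  Position 3: 'bc' -> no
  Position 4: 'cc' -> no
  Position 5: 'ca' -> MATCH
  Position 6: 'ac' -> no
Total matches: 1

1


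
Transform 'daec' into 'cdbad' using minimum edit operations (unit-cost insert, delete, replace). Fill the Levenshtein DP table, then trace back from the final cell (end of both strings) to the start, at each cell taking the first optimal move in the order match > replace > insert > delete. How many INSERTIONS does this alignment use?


Edit distance = 4. Backtracking from cell (4, 5) with preference match > replace > insert > delete,
then listing the resulting alignment 'daec' -> 'cdbad' left to right:
  Step 1: insert 'c' [insertion #1]
  Step 2: keep 'd'
  Step 3: replace a->b
  Step 4: replace e->a
  Step 5: replace c->d
Total insertions: 1

1


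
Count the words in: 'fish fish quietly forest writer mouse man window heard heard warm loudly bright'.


Counting words by splitting on spaces:
  Word 1: 'fish'
  Word 2: 'fish'
  Word 3: 'quietly'
  Word 4: 'forest'
  Word 5: 'writer'
  Word 6: 'mouse'
  Word 7: 'man'
  Word 8: 'window'
  Word 9: 'heard'
  Word 10: 'heard'
  Word 11: 'warm'
  Word 12: 'loudly'
  Word 13: 'bright'
Total words: 13

13


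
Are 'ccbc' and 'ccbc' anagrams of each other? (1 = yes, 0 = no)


Sort characters of 'ccbc': 'bccc'
Sort characters of 'ccbc': 'bccc'
Sorted forms match -> they ARE anagrams
Result: 1

1


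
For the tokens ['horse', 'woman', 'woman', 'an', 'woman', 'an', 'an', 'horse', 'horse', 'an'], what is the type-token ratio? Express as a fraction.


Tokens: 10
Unique types: ('an', 'horse', 'woman') = 3
TTR = 3/10
Already in lowest terms.

3/10


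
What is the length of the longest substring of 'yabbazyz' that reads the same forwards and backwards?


Scanning 'yabbazyz' for palindromic substrings.
Substring at positions 1-4: 'abba'.
Check: reverse('abba') = 'abba' -> palindrome confirmed.
Neighbouring characters ('y' / 'z') break symmetry, so it cannot extend further.
No longer palindromic substring exists; longest length = 4

4


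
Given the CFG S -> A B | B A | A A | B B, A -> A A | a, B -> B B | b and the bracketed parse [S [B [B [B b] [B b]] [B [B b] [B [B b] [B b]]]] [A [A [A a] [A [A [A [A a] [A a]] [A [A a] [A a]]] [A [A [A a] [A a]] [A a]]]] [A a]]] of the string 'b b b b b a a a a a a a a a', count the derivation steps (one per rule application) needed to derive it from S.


Every bracketed nonterminal node [X ...] in the tree is produced by exactly one rule application.
Reading the tree off as a leftmost derivation:
  Step 1: S  =>  B A   (applied S -> B A)
  Step 2: B A  =>  B B A   (applied B -> B B)
  Step 3: B B A  =>  B B B A   (applied B -> B B)
  Step 4: B B B A  =>  b B B A   (applied B -> b)
  Step 5: b B B A  =>  b b B A   (applied B -> b)
  Step 6: b b B A  =>  b b B B A   (applied B -> B B)
  Step 7: b b B B A  =>  b b b B A   (applied B -> b)
  Step 8: b b b B A  =>  b b b B B A   (applied B -> B B)
  Step 9: b b b B B A  =>  b b b b B A   (applied B -> b)
  Step 10: b b b b B A  =>  b b b b b A   (applied B -> b)
  Step 11: b b b b b A  =>  b b b b b A A   (applied A -> A A)
  Step 12: b b b b b A A  =>  b b b b b A A A   (applied A -> A A)
  Step 13: b b b b b A A A  =>  b b b b b a A A   (applied A -> a)
  Step 14: b b b b b a A A  =>  b b b b b a A A A   (applied A -> A A)
  Step 15: b b b b b a A A A  =>  b b b b b a A A A A   (applied A -> A A)
  Step 16: b b b b b a A A A A  =>  b b b b b a A A A A A   (applied A -> A A)
  Step 17: b b b b b a A A A A A  =>  b b b b b a a A A A A   (applied A -> a)
  Step 18: b b b b b a a A A A A  =>  b b b b b a a a A A A   (applied A -> a)
  Step 19: b b b b b a a a A A A  =>  b b b b b a a a A A A A   (applied A -> A A)
  Step 20: b b b b b a a a A A A A  =>  b b b b b a a a a A A A   (applied A -> a)
  Step 21: b b b b b a a a a A A A  =>  b b b b b a a a a a A A   (applied A -> a)
  Step 22: b b b b b a a a a a A A  =>  b b b b b a a a a a A A A   (applied A -> A A)
  Step 23: b b b b b a a a a a A A A  =>  b b b b b a a a a a A A A A   (applied A -> A A)
  Step 24: b b b b b a a a a a A A A A  =>  b b b b b a a a a a a A A A   (applied A -> a)
  Step 25: b b b b b a a a a a a A A A  =>  b b b b b a a a a a a a A A   (applied A -> a)
  Step 26: b b b b b a a a a a a a A A  =>  b b b b b a a a a a a a a A   (applied A -> a)
  Step 27: b b b b b a a a a a a a a A  =>  b b b b b a a a a a a a a a   (applied A -> a)
Final yield: b b b b b a a a a a a a a a
Total rewrite steps: 27

27


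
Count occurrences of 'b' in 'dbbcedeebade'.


Scanning 'dbbcedeebade' for 'b':
  Position 1: 'b' -> MATCH (count: 1)
  Position 2: 'b' -> MATCH (count: 2)
  Position 8: 'b' -> MATCH (count: 3)
Total occurrences of 'b': 3

3


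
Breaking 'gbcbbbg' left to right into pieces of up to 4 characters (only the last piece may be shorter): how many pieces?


'gbcbbbg' has 7 characters.
Chunking with max size 4:
  Chunk 1: 'gbcb' (positions 0-3)
  Chunk 2: 'bbg' (positions 4-6)
Total chunks: ceil(7 / 4) = 2

2


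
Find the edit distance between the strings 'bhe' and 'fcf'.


Building DP table for s1='bhe' (len 3) and s2='fcf' (len 3):
       f  c  f
    0  1  2  3
  b 1  1  2  3
  h 2  2  2  3
  e 3  3  3  3
Edit distance = dp[3][3] = 3

3


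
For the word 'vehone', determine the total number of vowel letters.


Scanning each character of 'vehone':
  Position 1: 'v' -> consonant (running count: 0)
  Position 2: 'e' -> vowel (running count: 1)
  Position 3: 'h' -> consonant (running count: 1)
  Position 4: 'o' -> vowel (running count: 2)
  Position 5: 'n' -> consonant (running count: 2)
  Position 6: 'e' -> vowel (running count: 3)
Total vowels: 3

3


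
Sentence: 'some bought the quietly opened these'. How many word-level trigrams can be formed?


Word trigrams from [6] words:
  Trigram 1: (some bought the)
  Trigram 2: (bought the quietly)
  Trigram 3: (the quietly opened)
  Trigram 4: (quietly opened these)
Total word trigrams: 6 - 2 = 4

4


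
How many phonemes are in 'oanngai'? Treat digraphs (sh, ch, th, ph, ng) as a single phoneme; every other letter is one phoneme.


Parsing 'oanngai' greedily, digraphs first:
  'o' -> vowel phoneme (phonemes so far: 1)
  'a' -> vowel phoneme (phonemes so far: 2)
  'n' -> consonant phoneme (phonemes so far: 3)
  'ng' -> digraph (1 consonant phoneme) (phonemes so far: 4)
  'a' -> vowel phoneme (phonemes so far: 5)
  'i' -> vowel phoneme (phonemes so far: 6)
Total phonemes: 6

6


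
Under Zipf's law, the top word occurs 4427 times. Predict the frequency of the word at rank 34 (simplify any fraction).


Zipf's law: freq(rank) = f1 / rank
f1 = 4427, rank = 34
freq = 4427 / 34
GCD(4427, 34) = 1
Simplified: 4427/34

4427/34


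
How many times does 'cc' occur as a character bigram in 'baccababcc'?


Scanning 'baccababcc' for bigram 'cc':
  Position 0: 'ba' -> no
  Position 1: 'ac' -> no
  Position 2: 'cc' -> MATCH
  Position 3: 'ca' -> no
  Position 4: 'ab' -> no
  Position 5: 'ba' -> no
  Position 6: 'ab' -> no
  Position 7: 'bc' -> no
  Position 8: 'cc' -> MATCH
Total matches: 2

2


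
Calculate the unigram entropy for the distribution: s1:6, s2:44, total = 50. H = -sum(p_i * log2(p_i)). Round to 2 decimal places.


Computing entropy H = -sum(p_i * log2(p_i)):
  s1: p = 6/50 = 0.1200, -p*log2(p) = 0.3671
  s2: p = 44/50 = 0.8800, -p*log2(p) = 0.1623
H = sum of terms = 0.5294
Rounded to 2 decimals: 0.53

0.53


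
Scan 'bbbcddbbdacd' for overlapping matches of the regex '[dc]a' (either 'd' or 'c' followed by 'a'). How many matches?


Pattern: [dc]a means either 'd' or 'c' followed by 'a'.
Scanning 'bbbcddbbdacd' position-by-position:
  Pos 0: window 'bb' -> no
  Pos 1: window 'bb' -> no
  Pos 2: window 'bc' -> no
  Pos 3: window 'cd' -> no
  Pos 4: window 'dd' -> no
  Pos 5: window 'db' -> no
  Pos 6: window 'bb' -> no
  Pos 7: window 'bd' -> no
  Pos 8: window 'da' -> MATCH
  Pos 9: window 'ac' -> no
  Pos 10: window 'cd' -> no
  Pos 11: window 'd' -> no
Total matches: 1

1


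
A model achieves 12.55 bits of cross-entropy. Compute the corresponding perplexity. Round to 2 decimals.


Perplexity formula: PP = 2^H
H = 12.55
PP = 2^12.55
Decompose: 2^12.55 = 2^12 * 2^0.55
2^12 = 4096, 2^0.55 ~ 1.4640857
PP ~ 4096 * 1.4640857 = 5996.8950272
Rounded to 2 decimals: 5996.90

5996.90
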